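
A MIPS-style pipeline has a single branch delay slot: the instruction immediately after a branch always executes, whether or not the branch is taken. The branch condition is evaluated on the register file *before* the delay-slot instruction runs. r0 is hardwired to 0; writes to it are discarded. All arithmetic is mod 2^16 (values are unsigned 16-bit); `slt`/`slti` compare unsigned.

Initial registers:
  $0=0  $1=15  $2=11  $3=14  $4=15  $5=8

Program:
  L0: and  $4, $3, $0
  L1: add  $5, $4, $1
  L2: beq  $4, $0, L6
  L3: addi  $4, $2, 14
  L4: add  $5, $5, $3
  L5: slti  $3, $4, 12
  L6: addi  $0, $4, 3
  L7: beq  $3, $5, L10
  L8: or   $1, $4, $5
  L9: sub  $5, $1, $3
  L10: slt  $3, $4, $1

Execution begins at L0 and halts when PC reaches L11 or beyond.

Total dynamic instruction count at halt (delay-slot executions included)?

[0] and  $4, $3, $0  →  {$0:0, $1:15, $2:11, $3:14, $4:0, $5:8}
[1] add  $5, $4, $1  →  {$0:0, $1:15, $2:11, $3:14, $4:0, $5:15}
[2] beq  $4, $0, L6  →  {$0:0, $1:15, $2:11, $3:14, $4:0, $5:15}  ⟨branch taken⟩
[3] addi  $4, $2, 14  →  {$0:0, $1:15, $2:11, $3:14, $4:25, $5:15}
[6] addi  $0, $4, 3  →  {$0:0, $1:15, $2:11, $3:14, $4:25, $5:15}
[7] beq  $3, $5, L10  →  {$0:0, $1:15, $2:11, $3:14, $4:25, $5:15}  ⟨branch fallthrough⟩
[8] or   $1, $4, $5  →  {$0:0, $1:31, $2:11, $3:14, $4:25, $5:15}
[9] sub  $5, $1, $3  →  {$0:0, $1:31, $2:11, $3:14, $4:25, $5:17}
[10] slt  $3, $4, $1  →  {$0:0, $1:31, $2:11, $3:1, $4:25, $5:17}

9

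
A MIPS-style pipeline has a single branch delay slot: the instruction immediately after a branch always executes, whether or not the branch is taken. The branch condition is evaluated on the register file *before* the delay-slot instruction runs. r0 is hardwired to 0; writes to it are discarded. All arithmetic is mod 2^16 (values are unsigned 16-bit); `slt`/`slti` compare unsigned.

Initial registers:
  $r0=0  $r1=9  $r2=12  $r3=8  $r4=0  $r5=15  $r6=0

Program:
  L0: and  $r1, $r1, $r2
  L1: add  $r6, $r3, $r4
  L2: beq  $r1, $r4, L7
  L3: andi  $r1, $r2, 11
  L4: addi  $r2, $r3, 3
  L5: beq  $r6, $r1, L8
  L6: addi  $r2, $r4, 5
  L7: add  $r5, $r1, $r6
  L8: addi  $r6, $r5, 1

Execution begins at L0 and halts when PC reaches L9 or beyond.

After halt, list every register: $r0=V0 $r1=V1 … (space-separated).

PC=0  and  $r1, $r1, $r2     | $r0=0 $r1=8 $r2=12 $r3=8 $r4=0 $r5=15 $r6=0
PC=1  add  $r6, $r3, $r4     | $r0=0 $r1=8 $r2=12 $r3=8 $r4=0 $r5=15 $r6=8
PC=2  beq  $r1, $r4, L7      | $r0=0 $r1=8 $r2=12 $r3=8 $r4=0 $r5=15 $r6=8  [not taken]
PC=3  andi  $r1, $r2, 11     | $r0=0 $r1=8 $r2=12 $r3=8 $r4=0 $r5=15 $r6=8
PC=4  addi  $r2, $r3, 3      | $r0=0 $r1=8 $r2=11 $r3=8 $r4=0 $r5=15 $r6=8
PC=5  beq  $r6, $r1, L8      | $r0=0 $r1=8 $r2=11 $r3=8 $r4=0 $r5=15 $r6=8  [TAKEN]
PC=6  addi  $r2, $r4, 5      | $r0=0 $r1=8 $r2=5 $r3=8 $r4=0 $r5=15 $r6=8
PC=8  addi  $r6, $r5, 1      | $r0=0 $r1=8 $r2=5 $r3=8 $r4=0 $r5=15 $r6=16

$r0=0 $r1=8 $r2=5 $r3=8 $r4=0 $r5=15 $r6=16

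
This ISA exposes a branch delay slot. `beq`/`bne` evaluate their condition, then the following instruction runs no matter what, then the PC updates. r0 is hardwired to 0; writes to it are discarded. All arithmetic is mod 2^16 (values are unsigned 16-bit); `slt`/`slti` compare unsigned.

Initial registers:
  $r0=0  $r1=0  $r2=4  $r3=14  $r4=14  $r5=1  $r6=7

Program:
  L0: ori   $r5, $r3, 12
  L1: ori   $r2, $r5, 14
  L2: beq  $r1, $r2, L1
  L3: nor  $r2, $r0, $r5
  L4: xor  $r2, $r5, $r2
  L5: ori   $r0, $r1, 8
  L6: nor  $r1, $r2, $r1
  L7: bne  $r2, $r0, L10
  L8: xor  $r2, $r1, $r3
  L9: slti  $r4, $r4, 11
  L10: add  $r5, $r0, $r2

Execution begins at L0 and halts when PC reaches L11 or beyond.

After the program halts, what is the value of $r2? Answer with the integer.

14

PC=0  ori   $r5, $r3, 12     | $r0=0 $r1=0 $r2=4 $r3=14 $r4=14 $r5=14 $r6=7
PC=1  ori   $r2, $r5, 14     | $r0=0 $r1=0 $r2=14 $r3=14 $r4=14 $r5=14 $r6=7
PC=2  beq  $r1, $r2, L1      | $r0=0 $r1=0 $r2=14 $r3=14 $r4=14 $r5=14 $r6=7  [not taken]
PC=3  nor  $r2, $r0, $r5     | $r0=0 $r1=0 $r2=65521 $r3=14 $r4=14 $r5=14 $r6=7
PC=4  xor  $r2, $r5, $r2     | $r0=0 $r1=0 $r2=65535 $r3=14 $r4=14 $r5=14 $r6=7
PC=5  ori   $r0, $r1, 8      | $r0=0 $r1=0 $r2=65535 $r3=14 $r4=14 $r5=14 $r6=7
PC=6  nor  $r1, $r2, $r1     | $r0=0 $r1=0 $r2=65535 $r3=14 $r4=14 $r5=14 $r6=7
PC=7  bne  $r2, $r0, L10     | $r0=0 $r1=0 $r2=65535 $r3=14 $r4=14 $r5=14 $r6=7  [TAKEN]
PC=8  xor  $r2, $r1, $r3     | $r0=0 $r1=0 $r2=14 $r3=14 $r4=14 $r5=14 $r6=7
PC=10 add  $r5, $r0, $r2     | $r0=0 $r1=0 $r2=14 $r3=14 $r4=14 $r5=14 $r6=7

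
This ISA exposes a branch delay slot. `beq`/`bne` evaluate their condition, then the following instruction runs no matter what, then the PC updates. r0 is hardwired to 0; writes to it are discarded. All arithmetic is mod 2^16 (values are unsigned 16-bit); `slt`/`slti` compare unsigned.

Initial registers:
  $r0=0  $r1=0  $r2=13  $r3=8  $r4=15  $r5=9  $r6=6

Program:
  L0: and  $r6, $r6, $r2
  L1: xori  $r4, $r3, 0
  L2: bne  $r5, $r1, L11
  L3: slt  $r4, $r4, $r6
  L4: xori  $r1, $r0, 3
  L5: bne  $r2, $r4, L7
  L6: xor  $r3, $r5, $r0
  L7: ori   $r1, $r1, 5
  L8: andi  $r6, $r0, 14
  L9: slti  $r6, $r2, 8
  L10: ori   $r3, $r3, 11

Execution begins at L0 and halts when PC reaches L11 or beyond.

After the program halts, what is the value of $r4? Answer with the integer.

  step pc=0: and  $r6, $r6, $r2  regs=(0,0,13,8,15,9,4)
  step pc=1: xori  $r4, $r3, 0  regs=(0,0,13,8,8,9,4)
  step pc=2: bne  $r5, $r1, L11  cond=T  regs=(0,0,13,8,8,9,4)
  step pc=3: slt  $r4, $r4, $r6  regs=(0,0,13,8,0,9,4)

0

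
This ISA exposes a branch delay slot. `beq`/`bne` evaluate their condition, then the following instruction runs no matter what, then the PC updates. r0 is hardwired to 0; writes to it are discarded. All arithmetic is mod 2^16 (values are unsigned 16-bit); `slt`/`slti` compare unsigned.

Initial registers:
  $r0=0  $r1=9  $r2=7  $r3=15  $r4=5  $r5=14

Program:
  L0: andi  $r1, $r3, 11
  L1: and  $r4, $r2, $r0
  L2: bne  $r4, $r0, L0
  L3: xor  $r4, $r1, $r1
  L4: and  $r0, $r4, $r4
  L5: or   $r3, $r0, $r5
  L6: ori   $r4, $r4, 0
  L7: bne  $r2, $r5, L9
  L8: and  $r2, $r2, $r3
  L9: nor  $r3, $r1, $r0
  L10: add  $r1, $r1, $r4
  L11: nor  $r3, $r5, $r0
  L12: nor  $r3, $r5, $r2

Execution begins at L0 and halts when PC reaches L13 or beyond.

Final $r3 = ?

PC=0  andi  $r1, $r3, 11     | $r0=0 $r1=11 $r2=7 $r3=15 $r4=5 $r5=14
PC=1  and  $r4, $r2, $r0     | $r0=0 $r1=11 $r2=7 $r3=15 $r4=0 $r5=14
PC=2  bne  $r4, $r0, L0      | $r0=0 $r1=11 $r2=7 $r3=15 $r4=0 $r5=14  [not taken]
PC=3  xor  $r4, $r1, $r1     | $r0=0 $r1=11 $r2=7 $r3=15 $r4=0 $r5=14
PC=4  and  $r0, $r4, $r4     | $r0=0 $r1=11 $r2=7 $r3=15 $r4=0 $r5=14
PC=5  or   $r3, $r0, $r5     | $r0=0 $r1=11 $r2=7 $r3=14 $r4=0 $r5=14
PC=6  ori   $r4, $r4, 0      | $r0=0 $r1=11 $r2=7 $r3=14 $r4=0 $r5=14
PC=7  bne  $r2, $r5, L9      | $r0=0 $r1=11 $r2=7 $r3=14 $r4=0 $r5=14  [TAKEN]
PC=8  and  $r2, $r2, $r3     | $r0=0 $r1=11 $r2=6 $r3=14 $r4=0 $r5=14
PC=9  nor  $r3, $r1, $r0     | $r0=0 $r1=11 $r2=6 $r3=65524 $r4=0 $r5=14
PC=10 add  $r1, $r1, $r4     | $r0=0 $r1=11 $r2=6 $r3=65524 $r4=0 $r5=14
PC=11 nor  $r3, $r5, $r0     | $r0=0 $r1=11 $r2=6 $r3=65521 $r4=0 $r5=14
PC=12 nor  $r3, $r5, $r2     | $r0=0 $r1=11 $r2=6 $r3=65521 $r4=0 $r5=14

65521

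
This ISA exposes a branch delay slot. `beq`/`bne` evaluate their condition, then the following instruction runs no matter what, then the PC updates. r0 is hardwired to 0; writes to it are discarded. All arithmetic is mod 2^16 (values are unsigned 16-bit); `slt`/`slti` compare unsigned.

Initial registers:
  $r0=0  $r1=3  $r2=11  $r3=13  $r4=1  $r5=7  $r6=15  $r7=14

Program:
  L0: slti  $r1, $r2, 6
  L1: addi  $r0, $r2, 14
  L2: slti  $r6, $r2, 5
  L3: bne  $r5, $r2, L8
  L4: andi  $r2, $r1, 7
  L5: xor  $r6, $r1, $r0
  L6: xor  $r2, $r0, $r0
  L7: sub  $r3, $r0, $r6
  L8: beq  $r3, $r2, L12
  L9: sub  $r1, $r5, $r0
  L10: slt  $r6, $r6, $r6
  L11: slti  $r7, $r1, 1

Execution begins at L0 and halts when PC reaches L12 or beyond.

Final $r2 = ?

0

  step pc=0: slti  $r1, $r2, 6  regs=(0,0,11,13,1,7,15,14)
  step pc=1: addi  $r0, $r2, 14  regs=(0,0,11,13,1,7,15,14)
  step pc=2: slti  $r6, $r2, 5  regs=(0,0,11,13,1,7,0,14)
  step pc=3: bne  $r5, $r2, L8  cond=T  regs=(0,0,11,13,1,7,0,14)
  step pc=4: andi  $r2, $r1, 7  regs=(0,0,0,13,1,7,0,14)
  step pc=8: beq  $r3, $r2, L12  cond=F  regs=(0,0,0,13,1,7,0,14)
  step pc=9: sub  $r1, $r5, $r0  regs=(0,7,0,13,1,7,0,14)
  step pc=10: slt  $r6, $r6, $r6  regs=(0,7,0,13,1,7,0,14)
  step pc=11: slti  $r7, $r1, 1  regs=(0,7,0,13,1,7,0,0)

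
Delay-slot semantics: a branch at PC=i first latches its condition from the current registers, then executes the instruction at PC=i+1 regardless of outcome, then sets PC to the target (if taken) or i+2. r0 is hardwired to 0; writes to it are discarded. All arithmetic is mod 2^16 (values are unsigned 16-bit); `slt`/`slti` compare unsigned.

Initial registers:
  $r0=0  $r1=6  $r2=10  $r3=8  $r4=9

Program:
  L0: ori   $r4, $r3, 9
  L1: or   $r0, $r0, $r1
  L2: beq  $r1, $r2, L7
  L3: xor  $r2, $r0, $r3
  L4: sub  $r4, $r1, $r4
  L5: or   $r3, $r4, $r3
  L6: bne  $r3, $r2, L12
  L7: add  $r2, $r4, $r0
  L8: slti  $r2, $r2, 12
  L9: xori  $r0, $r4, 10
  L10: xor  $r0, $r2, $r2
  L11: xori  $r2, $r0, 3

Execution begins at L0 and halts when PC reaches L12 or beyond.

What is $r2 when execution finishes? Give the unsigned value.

PC=0  ori   $r4, $r3, 9      | $r0=0 $r1=6 $r2=10 $r3=8 $r4=9
PC=1  or   $r0, $r0, $r1     | $r0=0 $r1=6 $r2=10 $r3=8 $r4=9
PC=2  beq  $r1, $r2, L7      | $r0=0 $r1=6 $r2=10 $r3=8 $r4=9  [not taken]
PC=3  xor  $r2, $r0, $r3     | $r0=0 $r1=6 $r2=8 $r3=8 $r4=9
PC=4  sub  $r4, $r1, $r4     | $r0=0 $r1=6 $r2=8 $r3=8 $r4=65533
PC=5  or   $r3, $r4, $r3     | $r0=0 $r1=6 $r2=8 $r3=65533 $r4=65533
PC=6  bne  $r3, $r2, L12     | $r0=0 $r1=6 $r2=8 $r3=65533 $r4=65533  [TAKEN]
PC=7  add  $r2, $r4, $r0     | $r0=0 $r1=6 $r2=65533 $r3=65533 $r4=65533

65533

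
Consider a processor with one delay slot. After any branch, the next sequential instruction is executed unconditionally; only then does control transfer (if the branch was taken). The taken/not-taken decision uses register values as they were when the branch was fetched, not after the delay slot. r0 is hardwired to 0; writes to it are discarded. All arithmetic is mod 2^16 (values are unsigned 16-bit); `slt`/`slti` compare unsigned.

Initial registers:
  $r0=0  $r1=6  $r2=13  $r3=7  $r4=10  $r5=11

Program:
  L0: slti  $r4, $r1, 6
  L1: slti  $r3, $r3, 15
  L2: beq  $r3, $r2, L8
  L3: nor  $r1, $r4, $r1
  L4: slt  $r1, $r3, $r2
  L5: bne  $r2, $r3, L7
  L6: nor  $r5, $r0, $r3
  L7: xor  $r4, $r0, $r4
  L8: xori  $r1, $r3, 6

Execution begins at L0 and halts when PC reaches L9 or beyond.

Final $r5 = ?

[0] slti  $r4, $r1, 6  →  {$r0:0, $r1:6, $r2:13, $r3:7, $r4:0, $r5:11}
[1] slti  $r3, $r3, 15  →  {$r0:0, $r1:6, $r2:13, $r3:1, $r4:0, $r5:11}
[2] beq  $r3, $r2, L8  →  {$r0:0, $r1:6, $r2:13, $r3:1, $r4:0, $r5:11}  ⟨branch fallthrough⟩
[3] nor  $r1, $r4, $r1  →  {$r0:0, $r1:65529, $r2:13, $r3:1, $r4:0, $r5:11}
[4] slt  $r1, $r3, $r2  →  {$r0:0, $r1:1, $r2:13, $r3:1, $r4:0, $r5:11}
[5] bne  $r2, $r3, L7  →  {$r0:0, $r1:1, $r2:13, $r3:1, $r4:0, $r5:11}  ⟨branch taken⟩
[6] nor  $r5, $r0, $r3  →  {$r0:0, $r1:1, $r2:13, $r3:1, $r4:0, $r5:65534}
[7] xor  $r4, $r0, $r4  →  {$r0:0, $r1:1, $r2:13, $r3:1, $r4:0, $r5:65534}
[8] xori  $r1, $r3, 6  →  {$r0:0, $r1:7, $r2:13, $r3:1, $r4:0, $r5:65534}

65534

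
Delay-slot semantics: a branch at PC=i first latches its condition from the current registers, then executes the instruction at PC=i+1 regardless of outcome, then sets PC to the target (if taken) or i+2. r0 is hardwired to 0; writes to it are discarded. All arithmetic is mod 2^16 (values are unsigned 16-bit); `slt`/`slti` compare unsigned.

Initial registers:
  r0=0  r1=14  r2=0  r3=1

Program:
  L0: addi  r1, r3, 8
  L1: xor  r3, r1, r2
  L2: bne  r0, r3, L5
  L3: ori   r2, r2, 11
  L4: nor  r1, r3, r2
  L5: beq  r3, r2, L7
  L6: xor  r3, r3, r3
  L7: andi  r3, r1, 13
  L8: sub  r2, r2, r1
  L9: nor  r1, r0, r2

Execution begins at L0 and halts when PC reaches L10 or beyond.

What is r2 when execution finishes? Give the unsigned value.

2

PC=0  addi  r1, r3, 8        | r0=0 r1=9 r2=0 r3=1
PC=1  xor  r3, r1, r2        | r0=0 r1=9 r2=0 r3=9
PC=2  bne  r0, r3, L5        | r0=0 r1=9 r2=0 r3=9  [TAKEN]
PC=3  ori   r2, r2, 11       | r0=0 r1=9 r2=11 r3=9
PC=5  beq  r3, r2, L7        | r0=0 r1=9 r2=11 r3=9  [not taken]
PC=6  xor  r3, r3, r3        | r0=0 r1=9 r2=11 r3=0
PC=7  andi  r3, r1, 13       | r0=0 r1=9 r2=11 r3=9
PC=8  sub  r2, r2, r1        | r0=0 r1=9 r2=2 r3=9
PC=9  nor  r1, r0, r2        | r0=0 r1=65533 r2=2 r3=9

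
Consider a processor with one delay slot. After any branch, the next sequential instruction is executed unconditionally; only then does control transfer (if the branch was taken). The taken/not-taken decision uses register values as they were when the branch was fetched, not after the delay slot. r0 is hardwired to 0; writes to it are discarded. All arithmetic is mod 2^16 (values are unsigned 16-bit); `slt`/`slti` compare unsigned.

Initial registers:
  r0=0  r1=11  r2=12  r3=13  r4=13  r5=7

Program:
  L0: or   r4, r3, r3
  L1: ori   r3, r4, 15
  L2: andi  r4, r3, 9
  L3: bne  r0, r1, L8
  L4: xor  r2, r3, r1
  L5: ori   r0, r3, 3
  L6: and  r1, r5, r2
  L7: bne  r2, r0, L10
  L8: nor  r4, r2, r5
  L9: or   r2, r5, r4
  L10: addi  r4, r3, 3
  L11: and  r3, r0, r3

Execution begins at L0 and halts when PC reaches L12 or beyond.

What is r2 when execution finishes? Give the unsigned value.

PC=0  or   r4, r3, r3        | r0=0 r1=11 r2=12 r3=13 r4=13 r5=7
PC=1  ori   r3, r4, 15       | r0=0 r1=11 r2=12 r3=15 r4=13 r5=7
PC=2  andi  r4, r3, 9        | r0=0 r1=11 r2=12 r3=15 r4=9 r5=7
PC=3  bne  r0, r1, L8        | r0=0 r1=11 r2=12 r3=15 r4=9 r5=7  [TAKEN]
PC=4  xor  r2, r3, r1        | r0=0 r1=11 r2=4 r3=15 r4=9 r5=7
PC=8  nor  r4, r2, r5        | r0=0 r1=11 r2=4 r3=15 r4=65528 r5=7
PC=9  or   r2, r5, r4        | r0=0 r1=11 r2=65535 r3=15 r4=65528 r5=7
PC=10 addi  r4, r3, 3        | r0=0 r1=11 r2=65535 r3=15 r4=18 r5=7
PC=11 and  r3, r0, r3        | r0=0 r1=11 r2=65535 r3=0 r4=18 r5=7

65535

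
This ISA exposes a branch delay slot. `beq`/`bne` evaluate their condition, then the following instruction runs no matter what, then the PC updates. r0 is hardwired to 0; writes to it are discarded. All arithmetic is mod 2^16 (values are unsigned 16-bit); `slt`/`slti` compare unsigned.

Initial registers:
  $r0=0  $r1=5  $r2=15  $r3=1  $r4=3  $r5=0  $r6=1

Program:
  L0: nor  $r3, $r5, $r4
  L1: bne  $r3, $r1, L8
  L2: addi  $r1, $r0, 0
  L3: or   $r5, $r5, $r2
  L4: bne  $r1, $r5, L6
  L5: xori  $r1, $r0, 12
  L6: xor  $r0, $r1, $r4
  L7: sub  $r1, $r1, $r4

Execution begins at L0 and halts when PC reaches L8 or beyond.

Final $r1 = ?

#0 nor  $r3, $r5, $r4 ; 0/5/15/65532/3/0/1
#1 bne  $r3, $r1, L8 ; 0/5/15/65532/3/0/1 ; →target
#2 addi  $r1, $r0, 0 ; 0/0/15/65532/3/0/1

0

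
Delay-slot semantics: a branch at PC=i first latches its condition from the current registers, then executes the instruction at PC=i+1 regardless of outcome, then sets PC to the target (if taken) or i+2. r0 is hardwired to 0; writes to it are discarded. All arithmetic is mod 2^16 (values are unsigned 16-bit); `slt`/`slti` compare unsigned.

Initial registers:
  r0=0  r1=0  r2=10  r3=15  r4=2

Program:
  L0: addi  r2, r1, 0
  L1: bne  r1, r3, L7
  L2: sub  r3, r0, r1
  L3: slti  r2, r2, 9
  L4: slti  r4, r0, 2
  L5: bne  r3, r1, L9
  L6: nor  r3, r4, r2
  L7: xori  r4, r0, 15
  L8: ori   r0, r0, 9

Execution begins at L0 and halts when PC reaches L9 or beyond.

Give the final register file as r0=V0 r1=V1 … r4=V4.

r0=0 r1=0 r2=0 r3=0 r4=15

PC=0  addi  r2, r1, 0        | r0=0 r1=0 r2=0 r3=15 r4=2
PC=1  bne  r1, r3, L7        | r0=0 r1=0 r2=0 r3=15 r4=2  [TAKEN]
PC=2  sub  r3, r0, r1        | r0=0 r1=0 r2=0 r3=0 r4=2
PC=7  xori  r4, r0, 15       | r0=0 r1=0 r2=0 r3=0 r4=15
PC=8  ori   r0, r0, 9        | r0=0 r1=0 r2=0 r3=0 r4=15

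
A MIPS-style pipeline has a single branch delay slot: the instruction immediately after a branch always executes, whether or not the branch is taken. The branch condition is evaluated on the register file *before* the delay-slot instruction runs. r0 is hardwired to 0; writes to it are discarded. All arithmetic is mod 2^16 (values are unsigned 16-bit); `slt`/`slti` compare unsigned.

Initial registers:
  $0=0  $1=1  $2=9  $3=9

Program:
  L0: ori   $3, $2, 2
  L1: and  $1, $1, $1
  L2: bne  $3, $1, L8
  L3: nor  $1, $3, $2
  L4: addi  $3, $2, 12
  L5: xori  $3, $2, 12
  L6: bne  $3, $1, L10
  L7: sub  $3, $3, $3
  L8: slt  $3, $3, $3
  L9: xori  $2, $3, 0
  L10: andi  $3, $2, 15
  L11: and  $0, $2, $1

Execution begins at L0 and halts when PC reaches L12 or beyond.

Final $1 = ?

65524

PC=0  ori   $3, $2, 2        | $0=0 $1=1 $2=9 $3=11
PC=1  and  $1, $1, $1        | $0=0 $1=1 $2=9 $3=11
PC=2  bne  $3, $1, L8        | $0=0 $1=1 $2=9 $3=11  [TAKEN]
PC=3  nor  $1, $3, $2        | $0=0 $1=65524 $2=9 $3=11
PC=8  slt  $3, $3, $3        | $0=0 $1=65524 $2=9 $3=0
PC=9  xori  $2, $3, 0        | $0=0 $1=65524 $2=0 $3=0
PC=10 andi  $3, $2, 15       | $0=0 $1=65524 $2=0 $3=0
PC=11 and  $0, $2, $1        | $0=0 $1=65524 $2=0 $3=0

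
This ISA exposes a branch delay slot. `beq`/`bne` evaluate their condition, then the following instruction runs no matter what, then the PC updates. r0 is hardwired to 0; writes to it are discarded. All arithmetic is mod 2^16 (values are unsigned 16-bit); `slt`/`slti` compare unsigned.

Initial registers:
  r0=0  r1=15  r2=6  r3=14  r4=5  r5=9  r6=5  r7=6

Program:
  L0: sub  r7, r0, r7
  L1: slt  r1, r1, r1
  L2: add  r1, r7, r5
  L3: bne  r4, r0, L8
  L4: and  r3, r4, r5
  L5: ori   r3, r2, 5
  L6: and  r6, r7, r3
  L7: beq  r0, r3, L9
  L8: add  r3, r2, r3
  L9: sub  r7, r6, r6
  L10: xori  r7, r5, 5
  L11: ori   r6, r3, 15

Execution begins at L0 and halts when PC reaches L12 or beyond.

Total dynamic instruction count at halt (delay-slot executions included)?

9

#0 sub  r7, r0, r7 ; 0/15/6/14/5/9/5/65530
#1 slt  r1, r1, r1 ; 0/0/6/14/5/9/5/65530
#2 add  r1, r7, r5 ; 0/3/6/14/5/9/5/65530
#3 bne  r4, r0, L8 ; 0/3/6/14/5/9/5/65530 ; →target
#4 and  r3, r4, r5 ; 0/3/6/1/5/9/5/65530
#8 add  r3, r2, r3 ; 0/3/6/7/5/9/5/65530
#9 sub  r7, r6, r6 ; 0/3/6/7/5/9/5/0
#10 xori  r7, r5, 5 ; 0/3/6/7/5/9/5/12
#11 ori   r6, r3, 15 ; 0/3/6/7/5/9/15/12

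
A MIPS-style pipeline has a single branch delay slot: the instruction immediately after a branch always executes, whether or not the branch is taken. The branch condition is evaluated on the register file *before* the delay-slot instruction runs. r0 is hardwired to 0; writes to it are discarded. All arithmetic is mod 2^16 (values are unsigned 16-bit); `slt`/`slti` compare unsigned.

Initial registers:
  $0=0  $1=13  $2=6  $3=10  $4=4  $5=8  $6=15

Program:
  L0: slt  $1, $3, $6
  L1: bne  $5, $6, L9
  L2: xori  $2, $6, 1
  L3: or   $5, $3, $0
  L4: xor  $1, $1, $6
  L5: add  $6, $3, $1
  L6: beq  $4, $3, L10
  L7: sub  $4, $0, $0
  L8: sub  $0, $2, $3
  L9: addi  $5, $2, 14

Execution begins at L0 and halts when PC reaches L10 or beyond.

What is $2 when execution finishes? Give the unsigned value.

14

PC=0  slt  $1, $3, $6        | $0=0 $1=1 $2=6 $3=10 $4=4 $5=8 $6=15
PC=1  bne  $5, $6, L9        | $0=0 $1=1 $2=6 $3=10 $4=4 $5=8 $6=15  [TAKEN]
PC=2  xori  $2, $6, 1        | $0=0 $1=1 $2=14 $3=10 $4=4 $5=8 $6=15
PC=9  addi  $5, $2, 14       | $0=0 $1=1 $2=14 $3=10 $4=4 $5=28 $6=15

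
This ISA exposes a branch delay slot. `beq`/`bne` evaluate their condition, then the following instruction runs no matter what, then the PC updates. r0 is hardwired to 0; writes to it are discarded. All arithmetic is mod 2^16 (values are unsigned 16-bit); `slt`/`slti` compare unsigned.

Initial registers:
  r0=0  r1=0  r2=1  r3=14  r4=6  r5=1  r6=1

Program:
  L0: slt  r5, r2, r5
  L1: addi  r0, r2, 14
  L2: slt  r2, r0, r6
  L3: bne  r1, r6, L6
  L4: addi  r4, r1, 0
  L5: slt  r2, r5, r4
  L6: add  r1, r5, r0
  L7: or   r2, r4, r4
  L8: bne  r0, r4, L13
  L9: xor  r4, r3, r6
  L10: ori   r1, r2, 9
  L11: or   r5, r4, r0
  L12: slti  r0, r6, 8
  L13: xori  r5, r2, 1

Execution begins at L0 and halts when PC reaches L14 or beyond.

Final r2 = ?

0

PC=0  slt  r5, r2, r5        | r0=0 r1=0 r2=1 r3=14 r4=6 r5=0 r6=1
PC=1  addi  r0, r2, 14       | r0=0 r1=0 r2=1 r3=14 r4=6 r5=0 r6=1
PC=2  slt  r2, r0, r6        | r0=0 r1=0 r2=1 r3=14 r4=6 r5=0 r6=1
PC=3  bne  r1, r6, L6        | r0=0 r1=0 r2=1 r3=14 r4=6 r5=0 r6=1  [TAKEN]
PC=4  addi  r4, r1, 0        | r0=0 r1=0 r2=1 r3=14 r4=0 r5=0 r6=1
PC=6  add  r1, r5, r0        | r0=0 r1=0 r2=1 r3=14 r4=0 r5=0 r6=1
PC=7  or   r2, r4, r4        | r0=0 r1=0 r2=0 r3=14 r4=0 r5=0 r6=1
PC=8  bne  r0, r4, L13       | r0=0 r1=0 r2=0 r3=14 r4=0 r5=0 r6=1  [not taken]
PC=9  xor  r4, r3, r6        | r0=0 r1=0 r2=0 r3=14 r4=15 r5=0 r6=1
PC=10 ori   r1, r2, 9        | r0=0 r1=9 r2=0 r3=14 r4=15 r5=0 r6=1
PC=11 or   r5, r4, r0        | r0=0 r1=9 r2=0 r3=14 r4=15 r5=15 r6=1
PC=12 slti  r0, r6, 8        | r0=0 r1=9 r2=0 r3=14 r4=15 r5=15 r6=1
PC=13 xori  r5, r2, 1        | r0=0 r1=9 r2=0 r3=14 r4=15 r5=1 r6=1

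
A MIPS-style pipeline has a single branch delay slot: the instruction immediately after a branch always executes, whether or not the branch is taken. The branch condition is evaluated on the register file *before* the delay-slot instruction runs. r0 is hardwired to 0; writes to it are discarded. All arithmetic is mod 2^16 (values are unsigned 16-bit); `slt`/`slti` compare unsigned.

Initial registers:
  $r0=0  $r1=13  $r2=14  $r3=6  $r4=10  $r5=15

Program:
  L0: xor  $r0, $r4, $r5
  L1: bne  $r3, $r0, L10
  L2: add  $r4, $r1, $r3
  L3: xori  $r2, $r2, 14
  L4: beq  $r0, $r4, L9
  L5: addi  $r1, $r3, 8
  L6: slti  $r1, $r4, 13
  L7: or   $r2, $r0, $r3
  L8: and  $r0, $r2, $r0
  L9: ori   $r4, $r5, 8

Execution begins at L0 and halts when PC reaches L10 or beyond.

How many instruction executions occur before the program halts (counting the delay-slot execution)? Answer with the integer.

#0 xor  $r0, $r4, $r5 ; 0/13/14/6/10/15
#1 bne  $r3, $r0, L10 ; 0/13/14/6/10/15 ; →target
#2 add  $r4, $r1, $r3 ; 0/13/14/6/19/15

3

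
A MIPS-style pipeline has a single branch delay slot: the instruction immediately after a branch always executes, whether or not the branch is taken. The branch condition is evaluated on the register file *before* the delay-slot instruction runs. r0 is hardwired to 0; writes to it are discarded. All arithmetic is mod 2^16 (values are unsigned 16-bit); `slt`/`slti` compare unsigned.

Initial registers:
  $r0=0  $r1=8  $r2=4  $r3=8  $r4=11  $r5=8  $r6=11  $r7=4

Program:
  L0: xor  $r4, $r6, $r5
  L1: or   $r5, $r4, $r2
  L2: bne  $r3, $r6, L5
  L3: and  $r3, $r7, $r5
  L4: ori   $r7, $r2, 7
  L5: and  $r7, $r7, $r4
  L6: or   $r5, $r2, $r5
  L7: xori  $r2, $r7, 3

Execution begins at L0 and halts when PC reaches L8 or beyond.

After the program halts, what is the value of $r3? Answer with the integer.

#0 xor  $r4, $r6, $r5 ; 0/8/4/8/3/8/11/4
#1 or   $r5, $r4, $r2 ; 0/8/4/8/3/7/11/4
#2 bne  $r3, $r6, L5 ; 0/8/4/8/3/7/11/4 ; →target
#3 and  $r3, $r7, $r5 ; 0/8/4/4/3/7/11/4
#5 and  $r7, $r7, $r4 ; 0/8/4/4/3/7/11/0
#6 or   $r5, $r2, $r5 ; 0/8/4/4/3/7/11/0
#7 xori  $r2, $r7, 3 ; 0/8/3/4/3/7/11/0

4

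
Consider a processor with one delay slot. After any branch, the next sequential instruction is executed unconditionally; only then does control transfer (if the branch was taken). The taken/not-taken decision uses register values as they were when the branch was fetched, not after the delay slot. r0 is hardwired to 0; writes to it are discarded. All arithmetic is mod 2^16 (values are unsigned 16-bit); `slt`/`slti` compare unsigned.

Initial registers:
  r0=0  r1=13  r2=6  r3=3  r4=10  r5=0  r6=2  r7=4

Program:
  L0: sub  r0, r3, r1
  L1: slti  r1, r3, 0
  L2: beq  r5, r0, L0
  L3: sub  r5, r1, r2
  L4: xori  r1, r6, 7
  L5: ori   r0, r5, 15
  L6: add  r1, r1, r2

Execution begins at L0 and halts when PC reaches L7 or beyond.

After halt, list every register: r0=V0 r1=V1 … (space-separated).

#0 sub  r0, r3, r1 ; 0/13/6/3/10/0/2/4
#1 slti  r1, r3, 0 ; 0/0/6/3/10/0/2/4
#2 beq  r5, r0, L0 ; 0/0/6/3/10/0/2/4 ; →target
#3 sub  r5, r1, r2 ; 0/0/6/3/10/65530/2/4
#0 sub  r0, r3, r1 ; 0/0/6/3/10/65530/2/4
#1 slti  r1, r3, 0 ; 0/0/6/3/10/65530/2/4
#2 beq  r5, r0, L0 ; 0/0/6/3/10/65530/2/4 ; →fallthru
#3 sub  r5, r1, r2 ; 0/0/6/3/10/65530/2/4
#4 xori  r1, r6, 7 ; 0/5/6/3/10/65530/2/4
#5 ori   r0, r5, 15 ; 0/5/6/3/10/65530/2/4
#6 add  r1, r1, r2 ; 0/11/6/3/10/65530/2/4

r0=0 r1=11 r2=6 r3=3 r4=10 r5=65530 r6=2 r7=4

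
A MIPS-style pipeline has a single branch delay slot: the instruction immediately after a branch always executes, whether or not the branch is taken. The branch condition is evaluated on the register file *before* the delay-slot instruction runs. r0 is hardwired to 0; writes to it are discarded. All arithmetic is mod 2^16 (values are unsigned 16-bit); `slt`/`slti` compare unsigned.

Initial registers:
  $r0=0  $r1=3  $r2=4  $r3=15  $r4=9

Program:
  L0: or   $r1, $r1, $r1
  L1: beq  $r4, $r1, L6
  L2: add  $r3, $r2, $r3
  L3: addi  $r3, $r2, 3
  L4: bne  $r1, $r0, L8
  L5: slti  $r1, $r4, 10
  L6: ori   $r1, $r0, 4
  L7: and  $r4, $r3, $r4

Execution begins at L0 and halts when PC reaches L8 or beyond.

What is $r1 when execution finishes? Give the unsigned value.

1

  step pc=0: or   $r1, $r1, $r1  regs=(0,3,4,15,9)
  step pc=1: beq  $r4, $r1, L6  cond=F  regs=(0,3,4,15,9)
  step pc=2: add  $r3, $r2, $r3  regs=(0,3,4,19,9)
  step pc=3: addi  $r3, $r2, 3  regs=(0,3,4,7,9)
  step pc=4: bne  $r1, $r0, L8  cond=T  regs=(0,3,4,7,9)
  step pc=5: slti  $r1, $r4, 10  regs=(0,1,4,7,9)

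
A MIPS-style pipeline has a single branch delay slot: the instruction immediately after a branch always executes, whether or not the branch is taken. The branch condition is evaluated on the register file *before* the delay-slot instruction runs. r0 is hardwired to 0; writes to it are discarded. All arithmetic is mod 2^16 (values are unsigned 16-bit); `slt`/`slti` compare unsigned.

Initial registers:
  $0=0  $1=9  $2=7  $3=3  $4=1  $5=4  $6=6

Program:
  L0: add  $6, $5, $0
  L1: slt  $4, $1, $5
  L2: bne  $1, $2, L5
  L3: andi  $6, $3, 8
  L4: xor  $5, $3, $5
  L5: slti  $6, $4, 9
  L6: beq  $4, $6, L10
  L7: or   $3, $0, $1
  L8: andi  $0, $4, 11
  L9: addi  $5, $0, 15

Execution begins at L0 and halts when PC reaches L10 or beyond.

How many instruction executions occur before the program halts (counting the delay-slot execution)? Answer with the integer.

PC=0  add  $6, $5, $0        | $0=0 $1=9 $2=7 $3=3 $4=1 $5=4 $6=4
PC=1  slt  $4, $1, $5        | $0=0 $1=9 $2=7 $3=3 $4=0 $5=4 $6=4
PC=2  bne  $1, $2, L5        | $0=0 $1=9 $2=7 $3=3 $4=0 $5=4 $6=4  [TAKEN]
PC=3  andi  $6, $3, 8        | $0=0 $1=9 $2=7 $3=3 $4=0 $5=4 $6=0
PC=5  slti  $6, $4, 9        | $0=0 $1=9 $2=7 $3=3 $4=0 $5=4 $6=1
PC=6  beq  $4, $6, L10       | $0=0 $1=9 $2=7 $3=3 $4=0 $5=4 $6=1  [not taken]
PC=7  or   $3, $0, $1        | $0=0 $1=9 $2=7 $3=9 $4=0 $5=4 $6=1
PC=8  andi  $0, $4, 11       | $0=0 $1=9 $2=7 $3=9 $4=0 $5=4 $6=1
PC=9  addi  $5, $0, 15       | $0=0 $1=9 $2=7 $3=9 $4=0 $5=15 $6=1

9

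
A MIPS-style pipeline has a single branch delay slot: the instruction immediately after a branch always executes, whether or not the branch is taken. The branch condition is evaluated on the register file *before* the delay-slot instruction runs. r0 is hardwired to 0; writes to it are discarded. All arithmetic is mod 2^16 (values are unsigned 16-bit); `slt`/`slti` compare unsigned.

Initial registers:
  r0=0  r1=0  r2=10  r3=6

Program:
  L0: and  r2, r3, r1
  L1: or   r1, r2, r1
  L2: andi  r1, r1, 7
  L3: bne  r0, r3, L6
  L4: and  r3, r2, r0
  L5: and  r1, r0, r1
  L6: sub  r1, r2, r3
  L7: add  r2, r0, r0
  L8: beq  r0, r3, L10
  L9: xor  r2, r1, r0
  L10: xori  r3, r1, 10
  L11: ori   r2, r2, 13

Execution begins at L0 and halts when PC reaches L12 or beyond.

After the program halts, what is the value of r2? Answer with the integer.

13

[0] and  r2, r3, r1  →  {r0:0, r1:0, r2:0, r3:6}
[1] or   r1, r2, r1  →  {r0:0, r1:0, r2:0, r3:6}
[2] andi  r1, r1, 7  →  {r0:0, r1:0, r2:0, r3:6}
[3] bne  r0, r3, L6  →  {r0:0, r1:0, r2:0, r3:6}  ⟨branch taken⟩
[4] and  r3, r2, r0  →  {r0:0, r1:0, r2:0, r3:0}
[6] sub  r1, r2, r3  →  {r0:0, r1:0, r2:0, r3:0}
[7] add  r2, r0, r0  →  {r0:0, r1:0, r2:0, r3:0}
[8] beq  r0, r3, L10  →  {r0:0, r1:0, r2:0, r3:0}  ⟨branch taken⟩
[9] xor  r2, r1, r0  →  {r0:0, r1:0, r2:0, r3:0}
[10] xori  r3, r1, 10  →  {r0:0, r1:0, r2:0, r3:10}
[11] ori   r2, r2, 13  →  {r0:0, r1:0, r2:13, r3:10}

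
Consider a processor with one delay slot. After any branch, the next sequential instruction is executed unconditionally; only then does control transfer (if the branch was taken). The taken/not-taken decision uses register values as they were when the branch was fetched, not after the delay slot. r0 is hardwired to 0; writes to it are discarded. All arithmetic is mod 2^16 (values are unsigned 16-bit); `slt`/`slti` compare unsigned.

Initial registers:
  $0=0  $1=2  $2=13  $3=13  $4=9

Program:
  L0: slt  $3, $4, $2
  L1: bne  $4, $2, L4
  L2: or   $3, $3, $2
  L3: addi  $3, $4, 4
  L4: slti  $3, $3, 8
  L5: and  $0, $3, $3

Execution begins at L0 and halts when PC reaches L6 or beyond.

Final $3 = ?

[0] slt  $3, $4, $2  →  {$0:0, $1:2, $2:13, $3:1, $4:9}
[1] bne  $4, $2, L4  →  {$0:0, $1:2, $2:13, $3:1, $4:9}  ⟨branch taken⟩
[2] or   $3, $3, $2  →  {$0:0, $1:2, $2:13, $3:13, $4:9}
[4] slti  $3, $3, 8  →  {$0:0, $1:2, $2:13, $3:0, $4:9}
[5] and  $0, $3, $3  →  {$0:0, $1:2, $2:13, $3:0, $4:9}

0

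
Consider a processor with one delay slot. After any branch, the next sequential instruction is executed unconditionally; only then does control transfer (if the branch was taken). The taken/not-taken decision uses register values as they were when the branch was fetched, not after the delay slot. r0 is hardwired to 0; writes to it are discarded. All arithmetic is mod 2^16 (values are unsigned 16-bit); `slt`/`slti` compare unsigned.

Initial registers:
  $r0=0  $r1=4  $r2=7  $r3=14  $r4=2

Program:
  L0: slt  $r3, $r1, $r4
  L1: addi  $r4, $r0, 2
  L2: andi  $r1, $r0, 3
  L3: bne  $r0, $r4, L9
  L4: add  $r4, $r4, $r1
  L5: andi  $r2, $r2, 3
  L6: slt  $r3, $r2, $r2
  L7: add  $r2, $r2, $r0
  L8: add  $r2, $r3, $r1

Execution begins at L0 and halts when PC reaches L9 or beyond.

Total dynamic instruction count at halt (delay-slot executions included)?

#0 slt  $r3, $r1, $r4 ; 0/4/7/0/2
#1 addi  $r4, $r0, 2 ; 0/4/7/0/2
#2 andi  $r1, $r0, 3 ; 0/0/7/0/2
#3 bne  $r0, $r4, L9 ; 0/0/7/0/2 ; →target
#4 add  $r4, $r4, $r1 ; 0/0/7/0/2

5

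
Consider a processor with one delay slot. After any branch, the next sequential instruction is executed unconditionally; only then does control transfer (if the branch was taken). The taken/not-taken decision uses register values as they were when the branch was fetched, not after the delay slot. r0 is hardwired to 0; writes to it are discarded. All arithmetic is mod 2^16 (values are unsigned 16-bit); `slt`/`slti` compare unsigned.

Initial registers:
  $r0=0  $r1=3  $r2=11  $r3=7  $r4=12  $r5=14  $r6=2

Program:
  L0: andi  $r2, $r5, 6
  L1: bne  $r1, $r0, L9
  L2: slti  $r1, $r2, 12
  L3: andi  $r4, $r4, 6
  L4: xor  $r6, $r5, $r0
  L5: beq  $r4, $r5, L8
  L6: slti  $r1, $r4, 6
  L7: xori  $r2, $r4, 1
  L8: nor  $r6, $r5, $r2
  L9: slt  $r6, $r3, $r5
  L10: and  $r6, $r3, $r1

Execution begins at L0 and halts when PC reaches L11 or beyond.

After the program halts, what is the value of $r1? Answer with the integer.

  step pc=0: andi  $r2, $r5, 6  regs=(0,3,6,7,12,14,2)
  step pc=1: bne  $r1, $r0, L9  cond=T  regs=(0,3,6,7,12,14,2)
  step pc=2: slti  $r1, $r2, 12  regs=(0,1,6,7,12,14,2)
  step pc=9: slt  $r6, $r3, $r5  regs=(0,1,6,7,12,14,1)
  step pc=10: and  $r6, $r3, $r1  regs=(0,1,6,7,12,14,1)

1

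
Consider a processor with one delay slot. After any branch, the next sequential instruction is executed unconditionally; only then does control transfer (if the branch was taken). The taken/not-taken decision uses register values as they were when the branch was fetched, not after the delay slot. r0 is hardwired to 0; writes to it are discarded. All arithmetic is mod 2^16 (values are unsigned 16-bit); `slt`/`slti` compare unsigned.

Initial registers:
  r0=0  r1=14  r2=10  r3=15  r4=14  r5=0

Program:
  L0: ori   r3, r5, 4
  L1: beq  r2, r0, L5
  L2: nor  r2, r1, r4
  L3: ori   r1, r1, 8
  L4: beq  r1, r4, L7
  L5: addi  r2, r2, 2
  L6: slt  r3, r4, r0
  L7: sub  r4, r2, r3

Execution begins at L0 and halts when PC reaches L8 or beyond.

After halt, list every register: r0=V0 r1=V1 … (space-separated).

r0=0 r1=14 r2=65523 r3=4 r4=65519 r5=0

[0] ori   r3, r5, 4  →  {r0:0, r1:14, r2:10, r3:4, r4:14, r5:0}
[1] beq  r2, r0, L5  →  {r0:0, r1:14, r2:10, r3:4, r4:14, r5:0}  ⟨branch fallthrough⟩
[2] nor  r2, r1, r4  →  {r0:0, r1:14, r2:65521, r3:4, r4:14, r5:0}
[3] ori   r1, r1, 8  →  {r0:0, r1:14, r2:65521, r3:4, r4:14, r5:0}
[4] beq  r1, r4, L7  →  {r0:0, r1:14, r2:65521, r3:4, r4:14, r5:0}  ⟨branch taken⟩
[5] addi  r2, r2, 2  →  {r0:0, r1:14, r2:65523, r3:4, r4:14, r5:0}
[7] sub  r4, r2, r3  →  {r0:0, r1:14, r2:65523, r3:4, r4:65519, r5:0}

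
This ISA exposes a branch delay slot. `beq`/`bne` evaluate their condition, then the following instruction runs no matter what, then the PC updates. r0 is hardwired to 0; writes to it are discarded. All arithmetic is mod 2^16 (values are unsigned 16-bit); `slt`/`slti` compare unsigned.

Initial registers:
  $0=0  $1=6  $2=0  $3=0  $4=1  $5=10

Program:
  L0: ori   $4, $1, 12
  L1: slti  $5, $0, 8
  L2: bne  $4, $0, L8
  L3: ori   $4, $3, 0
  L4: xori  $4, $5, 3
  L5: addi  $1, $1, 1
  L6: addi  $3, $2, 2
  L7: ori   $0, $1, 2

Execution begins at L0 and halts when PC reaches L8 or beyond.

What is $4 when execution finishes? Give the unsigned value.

#0 ori   $4, $1, 12 ; 0/6/0/0/14/10
#1 slti  $5, $0, 8 ; 0/6/0/0/14/1
#2 bne  $4, $0, L8 ; 0/6/0/0/14/1 ; →target
#3 ori   $4, $3, 0 ; 0/6/0/0/0/1

0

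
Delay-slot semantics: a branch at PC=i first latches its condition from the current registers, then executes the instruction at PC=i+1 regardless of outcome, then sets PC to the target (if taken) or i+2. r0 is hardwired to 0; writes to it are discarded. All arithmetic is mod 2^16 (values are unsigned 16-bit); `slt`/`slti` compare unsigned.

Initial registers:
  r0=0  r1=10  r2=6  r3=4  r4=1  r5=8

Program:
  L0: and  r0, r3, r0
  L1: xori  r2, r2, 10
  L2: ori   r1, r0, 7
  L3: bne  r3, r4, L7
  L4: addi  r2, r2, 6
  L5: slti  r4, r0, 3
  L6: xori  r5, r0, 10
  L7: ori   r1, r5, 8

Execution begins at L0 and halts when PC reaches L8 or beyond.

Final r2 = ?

18

  step pc=0: and  r0, r3, r0  regs=(0,10,6,4,1,8)
  step pc=1: xori  r2, r2, 10  regs=(0,10,12,4,1,8)
  step pc=2: ori   r1, r0, 7  regs=(0,7,12,4,1,8)
  step pc=3: bne  r3, r4, L7  cond=T  regs=(0,7,12,4,1,8)
  step pc=4: addi  r2, r2, 6  regs=(0,7,18,4,1,8)
  step pc=7: ori   r1, r5, 8  regs=(0,8,18,4,1,8)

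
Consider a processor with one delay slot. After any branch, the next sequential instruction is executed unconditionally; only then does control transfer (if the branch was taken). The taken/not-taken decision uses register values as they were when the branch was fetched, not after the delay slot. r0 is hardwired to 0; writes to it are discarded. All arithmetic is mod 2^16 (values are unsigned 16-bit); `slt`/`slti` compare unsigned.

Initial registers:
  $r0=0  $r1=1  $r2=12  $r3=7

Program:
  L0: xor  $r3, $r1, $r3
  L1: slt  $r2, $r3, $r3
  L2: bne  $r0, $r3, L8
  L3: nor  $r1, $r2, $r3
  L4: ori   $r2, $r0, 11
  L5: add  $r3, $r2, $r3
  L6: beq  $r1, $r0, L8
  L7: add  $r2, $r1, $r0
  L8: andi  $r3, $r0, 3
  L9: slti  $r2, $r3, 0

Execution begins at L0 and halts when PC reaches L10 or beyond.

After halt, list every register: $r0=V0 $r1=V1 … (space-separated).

  step pc=0: xor  $r3, $r1, $r3  regs=(0,1,12,6)
  step pc=1: slt  $r2, $r3, $r3  regs=(0,1,0,6)
  step pc=2: bne  $r0, $r3, L8  cond=T  regs=(0,1,0,6)
  step pc=3: nor  $r1, $r2, $r3  regs=(0,65529,0,6)
  step pc=8: andi  $r3, $r0, 3  regs=(0,65529,0,0)
  step pc=9: slti  $r2, $r3, 0  regs=(0,65529,0,0)

$r0=0 $r1=65529 $r2=0 $r3=0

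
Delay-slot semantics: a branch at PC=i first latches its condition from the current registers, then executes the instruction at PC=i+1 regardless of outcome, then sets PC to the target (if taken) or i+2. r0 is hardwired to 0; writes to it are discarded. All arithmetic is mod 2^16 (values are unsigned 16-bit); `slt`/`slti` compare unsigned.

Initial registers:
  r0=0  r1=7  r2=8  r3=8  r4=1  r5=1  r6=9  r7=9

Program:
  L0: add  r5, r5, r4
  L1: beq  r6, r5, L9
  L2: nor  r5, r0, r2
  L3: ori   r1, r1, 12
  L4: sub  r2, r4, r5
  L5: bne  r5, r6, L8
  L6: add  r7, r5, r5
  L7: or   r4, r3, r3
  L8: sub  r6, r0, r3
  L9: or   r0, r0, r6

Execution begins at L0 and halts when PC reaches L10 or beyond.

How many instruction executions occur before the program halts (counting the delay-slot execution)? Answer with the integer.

  step pc=0: add  r5, r5, r4  regs=(0,7,8,8,1,2,9,9)
  step pc=1: beq  r6, r5, L9  cond=F  regs=(0,7,8,8,1,2,9,9)
  step pc=2: nor  r5, r0, r2  regs=(0,7,8,8,1,65527,9,9)
  step pc=3: ori   r1, r1, 12  regs=(0,15,8,8,1,65527,9,9)
  step pc=4: sub  r2, r4, r5  regs=(0,15,10,8,1,65527,9,9)
  step pc=5: bne  r5, r6, L8  cond=T  regs=(0,15,10,8,1,65527,9,9)
  step pc=6: add  r7, r5, r5  regs=(0,15,10,8,1,65527,9,65518)
  step pc=8: sub  r6, r0, r3  regs=(0,15,10,8,1,65527,65528,65518)
  step pc=9: or   r0, r0, r6  regs=(0,15,10,8,1,65527,65528,65518)

9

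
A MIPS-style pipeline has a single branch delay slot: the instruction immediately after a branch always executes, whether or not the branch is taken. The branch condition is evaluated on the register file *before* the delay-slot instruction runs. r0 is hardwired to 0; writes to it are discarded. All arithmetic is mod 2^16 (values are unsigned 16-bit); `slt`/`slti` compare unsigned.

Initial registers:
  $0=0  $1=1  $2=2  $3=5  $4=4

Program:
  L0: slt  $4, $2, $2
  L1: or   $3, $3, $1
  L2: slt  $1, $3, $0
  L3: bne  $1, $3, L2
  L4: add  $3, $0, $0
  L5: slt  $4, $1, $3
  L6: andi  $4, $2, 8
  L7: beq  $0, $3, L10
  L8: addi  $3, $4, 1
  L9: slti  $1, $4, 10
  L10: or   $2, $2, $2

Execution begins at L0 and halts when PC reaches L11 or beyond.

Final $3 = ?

  step pc=0: slt  $4, $2, $2  regs=(0,1,2,5,0)
  step pc=1: or   $3, $3, $1  regs=(0,1,2,5,0)
  step pc=2: slt  $1, $3, $0  regs=(0,0,2,5,0)
  step pc=3: bne  $1, $3, L2  cond=T  regs=(0,0,2,5,0)
  step pc=4: add  $3, $0, $0  regs=(0,0,2,0,0)
  step pc=2: slt  $1, $3, $0  regs=(0,0,2,0,0)
  step pc=3: bne  $1, $3, L2  cond=F  regs=(0,0,2,0,0)
  step pc=4: add  $3, $0, $0  regs=(0,0,2,0,0)
  step pc=5: slt  $4, $1, $3  regs=(0,0,2,0,0)
  step pc=6: andi  $4, $2, 8  regs=(0,0,2,0,0)
  step pc=7: beq  $0, $3, L10  cond=T  regs=(0,0,2,0,0)
  step pc=8: addi  $3, $4, 1  regs=(0,0,2,1,0)
  step pc=10: or   $2, $2, $2  regs=(0,0,2,1,0)

1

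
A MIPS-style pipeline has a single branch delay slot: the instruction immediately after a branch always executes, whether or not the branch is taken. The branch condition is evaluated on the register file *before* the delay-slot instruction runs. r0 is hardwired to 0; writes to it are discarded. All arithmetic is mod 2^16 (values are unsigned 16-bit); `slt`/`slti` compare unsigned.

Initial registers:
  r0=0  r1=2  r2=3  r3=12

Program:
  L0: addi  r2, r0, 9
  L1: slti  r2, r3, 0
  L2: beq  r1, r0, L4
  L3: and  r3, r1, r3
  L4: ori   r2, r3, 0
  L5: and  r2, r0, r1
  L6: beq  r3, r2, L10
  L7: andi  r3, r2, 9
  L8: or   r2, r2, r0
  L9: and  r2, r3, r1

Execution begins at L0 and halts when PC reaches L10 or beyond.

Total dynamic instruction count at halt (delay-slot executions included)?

8

#0 addi  r2, r0, 9 ; 0/2/9/12
#1 slti  r2, r3, 0 ; 0/2/0/12
#2 beq  r1, r0, L4 ; 0/2/0/12 ; →fallthru
#3 and  r3, r1, r3 ; 0/2/0/0
#4 ori   r2, r3, 0 ; 0/2/0/0
#5 and  r2, r0, r1 ; 0/2/0/0
#6 beq  r3, r2, L10 ; 0/2/0/0 ; →target
#7 andi  r3, r2, 9 ; 0/2/0/0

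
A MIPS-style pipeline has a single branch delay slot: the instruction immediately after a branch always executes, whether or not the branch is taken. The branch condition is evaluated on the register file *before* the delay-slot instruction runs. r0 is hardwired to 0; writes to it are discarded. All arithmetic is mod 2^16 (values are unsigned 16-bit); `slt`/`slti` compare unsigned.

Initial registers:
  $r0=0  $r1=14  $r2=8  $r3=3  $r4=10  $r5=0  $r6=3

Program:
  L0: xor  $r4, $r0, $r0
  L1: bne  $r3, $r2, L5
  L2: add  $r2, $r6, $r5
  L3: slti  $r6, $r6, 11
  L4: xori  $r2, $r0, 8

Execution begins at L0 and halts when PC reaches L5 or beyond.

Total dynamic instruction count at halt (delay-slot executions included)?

3

PC=0  xor  $r4, $r0, $r0     | $r0=0 $r1=14 $r2=8 $r3=3 $r4=0 $r5=0 $r6=3
PC=1  bne  $r3, $r2, L5      | $r0=0 $r1=14 $r2=8 $r3=3 $r4=0 $r5=0 $r6=3  [TAKEN]
PC=2  add  $r2, $r6, $r5     | $r0=0 $r1=14 $r2=3 $r3=3 $r4=0 $r5=0 $r6=3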